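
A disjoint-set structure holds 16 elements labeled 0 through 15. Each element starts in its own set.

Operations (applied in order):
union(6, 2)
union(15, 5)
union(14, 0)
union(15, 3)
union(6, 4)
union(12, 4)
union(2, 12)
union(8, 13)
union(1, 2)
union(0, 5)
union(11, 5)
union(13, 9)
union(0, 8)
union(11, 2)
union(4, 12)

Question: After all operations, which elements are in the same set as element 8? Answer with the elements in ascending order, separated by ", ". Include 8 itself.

Answer: 0, 1, 2, 3, 4, 5, 6, 8, 9, 11, 12, 13, 14, 15

Derivation:
Step 1: union(6, 2) -> merged; set of 6 now {2, 6}
Step 2: union(15, 5) -> merged; set of 15 now {5, 15}
Step 3: union(14, 0) -> merged; set of 14 now {0, 14}
Step 4: union(15, 3) -> merged; set of 15 now {3, 5, 15}
Step 5: union(6, 4) -> merged; set of 6 now {2, 4, 6}
Step 6: union(12, 4) -> merged; set of 12 now {2, 4, 6, 12}
Step 7: union(2, 12) -> already same set; set of 2 now {2, 4, 6, 12}
Step 8: union(8, 13) -> merged; set of 8 now {8, 13}
Step 9: union(1, 2) -> merged; set of 1 now {1, 2, 4, 6, 12}
Step 10: union(0, 5) -> merged; set of 0 now {0, 3, 5, 14, 15}
Step 11: union(11, 5) -> merged; set of 11 now {0, 3, 5, 11, 14, 15}
Step 12: union(13, 9) -> merged; set of 13 now {8, 9, 13}
Step 13: union(0, 8) -> merged; set of 0 now {0, 3, 5, 8, 9, 11, 13, 14, 15}
Step 14: union(11, 2) -> merged; set of 11 now {0, 1, 2, 3, 4, 5, 6, 8, 9, 11, 12, 13, 14, 15}
Step 15: union(4, 12) -> already same set; set of 4 now {0, 1, 2, 3, 4, 5, 6, 8, 9, 11, 12, 13, 14, 15}
Component of 8: {0, 1, 2, 3, 4, 5, 6, 8, 9, 11, 12, 13, 14, 15}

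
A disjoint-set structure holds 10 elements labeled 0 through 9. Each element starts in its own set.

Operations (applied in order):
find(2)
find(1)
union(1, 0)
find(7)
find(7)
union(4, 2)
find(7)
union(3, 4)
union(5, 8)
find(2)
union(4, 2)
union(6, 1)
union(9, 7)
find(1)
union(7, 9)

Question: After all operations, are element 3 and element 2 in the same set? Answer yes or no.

Step 1: find(2) -> no change; set of 2 is {2}
Step 2: find(1) -> no change; set of 1 is {1}
Step 3: union(1, 0) -> merged; set of 1 now {0, 1}
Step 4: find(7) -> no change; set of 7 is {7}
Step 5: find(7) -> no change; set of 7 is {7}
Step 6: union(4, 2) -> merged; set of 4 now {2, 4}
Step 7: find(7) -> no change; set of 7 is {7}
Step 8: union(3, 4) -> merged; set of 3 now {2, 3, 4}
Step 9: union(5, 8) -> merged; set of 5 now {5, 8}
Step 10: find(2) -> no change; set of 2 is {2, 3, 4}
Step 11: union(4, 2) -> already same set; set of 4 now {2, 3, 4}
Step 12: union(6, 1) -> merged; set of 6 now {0, 1, 6}
Step 13: union(9, 7) -> merged; set of 9 now {7, 9}
Step 14: find(1) -> no change; set of 1 is {0, 1, 6}
Step 15: union(7, 9) -> already same set; set of 7 now {7, 9}
Set of 3: {2, 3, 4}; 2 is a member.

Answer: yes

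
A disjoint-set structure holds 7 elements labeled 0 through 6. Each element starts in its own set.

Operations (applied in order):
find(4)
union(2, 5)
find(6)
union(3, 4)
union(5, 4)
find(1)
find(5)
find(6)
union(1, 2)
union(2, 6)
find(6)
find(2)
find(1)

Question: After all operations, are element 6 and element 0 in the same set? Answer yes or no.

Step 1: find(4) -> no change; set of 4 is {4}
Step 2: union(2, 5) -> merged; set of 2 now {2, 5}
Step 3: find(6) -> no change; set of 6 is {6}
Step 4: union(3, 4) -> merged; set of 3 now {3, 4}
Step 5: union(5, 4) -> merged; set of 5 now {2, 3, 4, 5}
Step 6: find(1) -> no change; set of 1 is {1}
Step 7: find(5) -> no change; set of 5 is {2, 3, 4, 5}
Step 8: find(6) -> no change; set of 6 is {6}
Step 9: union(1, 2) -> merged; set of 1 now {1, 2, 3, 4, 5}
Step 10: union(2, 6) -> merged; set of 2 now {1, 2, 3, 4, 5, 6}
Step 11: find(6) -> no change; set of 6 is {1, 2, 3, 4, 5, 6}
Step 12: find(2) -> no change; set of 2 is {1, 2, 3, 4, 5, 6}
Step 13: find(1) -> no change; set of 1 is {1, 2, 3, 4, 5, 6}
Set of 6: {1, 2, 3, 4, 5, 6}; 0 is not a member.

Answer: no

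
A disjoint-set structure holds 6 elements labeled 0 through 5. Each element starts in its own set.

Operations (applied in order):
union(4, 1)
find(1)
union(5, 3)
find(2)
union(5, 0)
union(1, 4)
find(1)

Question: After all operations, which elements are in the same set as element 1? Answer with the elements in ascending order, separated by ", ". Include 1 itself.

Answer: 1, 4

Derivation:
Step 1: union(4, 1) -> merged; set of 4 now {1, 4}
Step 2: find(1) -> no change; set of 1 is {1, 4}
Step 3: union(5, 3) -> merged; set of 5 now {3, 5}
Step 4: find(2) -> no change; set of 2 is {2}
Step 5: union(5, 0) -> merged; set of 5 now {0, 3, 5}
Step 6: union(1, 4) -> already same set; set of 1 now {1, 4}
Step 7: find(1) -> no change; set of 1 is {1, 4}
Component of 1: {1, 4}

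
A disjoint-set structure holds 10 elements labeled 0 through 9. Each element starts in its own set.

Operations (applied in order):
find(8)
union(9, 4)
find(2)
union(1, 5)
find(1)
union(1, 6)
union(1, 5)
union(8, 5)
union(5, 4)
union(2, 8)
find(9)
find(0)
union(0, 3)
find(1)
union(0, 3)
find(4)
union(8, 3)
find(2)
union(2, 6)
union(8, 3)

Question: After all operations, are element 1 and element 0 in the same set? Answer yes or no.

Answer: yes

Derivation:
Step 1: find(8) -> no change; set of 8 is {8}
Step 2: union(9, 4) -> merged; set of 9 now {4, 9}
Step 3: find(2) -> no change; set of 2 is {2}
Step 4: union(1, 5) -> merged; set of 1 now {1, 5}
Step 5: find(1) -> no change; set of 1 is {1, 5}
Step 6: union(1, 6) -> merged; set of 1 now {1, 5, 6}
Step 7: union(1, 5) -> already same set; set of 1 now {1, 5, 6}
Step 8: union(8, 5) -> merged; set of 8 now {1, 5, 6, 8}
Step 9: union(5, 4) -> merged; set of 5 now {1, 4, 5, 6, 8, 9}
Step 10: union(2, 8) -> merged; set of 2 now {1, 2, 4, 5, 6, 8, 9}
Step 11: find(9) -> no change; set of 9 is {1, 2, 4, 5, 6, 8, 9}
Step 12: find(0) -> no change; set of 0 is {0}
Step 13: union(0, 3) -> merged; set of 0 now {0, 3}
Step 14: find(1) -> no change; set of 1 is {1, 2, 4, 5, 6, 8, 9}
Step 15: union(0, 3) -> already same set; set of 0 now {0, 3}
Step 16: find(4) -> no change; set of 4 is {1, 2, 4, 5, 6, 8, 9}
Step 17: union(8, 3) -> merged; set of 8 now {0, 1, 2, 3, 4, 5, 6, 8, 9}
Step 18: find(2) -> no change; set of 2 is {0, 1, 2, 3, 4, 5, 6, 8, 9}
Step 19: union(2, 6) -> already same set; set of 2 now {0, 1, 2, 3, 4, 5, 6, 8, 9}
Step 20: union(8, 3) -> already same set; set of 8 now {0, 1, 2, 3, 4, 5, 6, 8, 9}
Set of 1: {0, 1, 2, 3, 4, 5, 6, 8, 9}; 0 is a member.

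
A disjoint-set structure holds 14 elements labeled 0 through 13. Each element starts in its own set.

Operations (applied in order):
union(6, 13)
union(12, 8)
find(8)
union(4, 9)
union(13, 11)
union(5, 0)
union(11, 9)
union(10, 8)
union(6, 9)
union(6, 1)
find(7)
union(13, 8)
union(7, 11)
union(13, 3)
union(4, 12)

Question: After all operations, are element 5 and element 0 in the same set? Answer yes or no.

Step 1: union(6, 13) -> merged; set of 6 now {6, 13}
Step 2: union(12, 8) -> merged; set of 12 now {8, 12}
Step 3: find(8) -> no change; set of 8 is {8, 12}
Step 4: union(4, 9) -> merged; set of 4 now {4, 9}
Step 5: union(13, 11) -> merged; set of 13 now {6, 11, 13}
Step 6: union(5, 0) -> merged; set of 5 now {0, 5}
Step 7: union(11, 9) -> merged; set of 11 now {4, 6, 9, 11, 13}
Step 8: union(10, 8) -> merged; set of 10 now {8, 10, 12}
Step 9: union(6, 9) -> already same set; set of 6 now {4, 6, 9, 11, 13}
Step 10: union(6, 1) -> merged; set of 6 now {1, 4, 6, 9, 11, 13}
Step 11: find(7) -> no change; set of 7 is {7}
Step 12: union(13, 8) -> merged; set of 13 now {1, 4, 6, 8, 9, 10, 11, 12, 13}
Step 13: union(7, 11) -> merged; set of 7 now {1, 4, 6, 7, 8, 9, 10, 11, 12, 13}
Step 14: union(13, 3) -> merged; set of 13 now {1, 3, 4, 6, 7, 8, 9, 10, 11, 12, 13}
Step 15: union(4, 12) -> already same set; set of 4 now {1, 3, 4, 6, 7, 8, 9, 10, 11, 12, 13}
Set of 5: {0, 5}; 0 is a member.

Answer: yes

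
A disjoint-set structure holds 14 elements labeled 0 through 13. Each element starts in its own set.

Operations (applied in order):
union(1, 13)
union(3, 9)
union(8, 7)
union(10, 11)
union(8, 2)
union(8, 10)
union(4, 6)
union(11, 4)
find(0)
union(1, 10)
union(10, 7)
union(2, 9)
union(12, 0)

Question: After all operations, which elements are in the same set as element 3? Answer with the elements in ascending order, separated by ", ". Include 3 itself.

Step 1: union(1, 13) -> merged; set of 1 now {1, 13}
Step 2: union(3, 9) -> merged; set of 3 now {3, 9}
Step 3: union(8, 7) -> merged; set of 8 now {7, 8}
Step 4: union(10, 11) -> merged; set of 10 now {10, 11}
Step 5: union(8, 2) -> merged; set of 8 now {2, 7, 8}
Step 6: union(8, 10) -> merged; set of 8 now {2, 7, 8, 10, 11}
Step 7: union(4, 6) -> merged; set of 4 now {4, 6}
Step 8: union(11, 4) -> merged; set of 11 now {2, 4, 6, 7, 8, 10, 11}
Step 9: find(0) -> no change; set of 0 is {0}
Step 10: union(1, 10) -> merged; set of 1 now {1, 2, 4, 6, 7, 8, 10, 11, 13}
Step 11: union(10, 7) -> already same set; set of 10 now {1, 2, 4, 6, 7, 8, 10, 11, 13}
Step 12: union(2, 9) -> merged; set of 2 now {1, 2, 3, 4, 6, 7, 8, 9, 10, 11, 13}
Step 13: union(12, 0) -> merged; set of 12 now {0, 12}
Component of 3: {1, 2, 3, 4, 6, 7, 8, 9, 10, 11, 13}

Answer: 1, 2, 3, 4, 6, 7, 8, 9, 10, 11, 13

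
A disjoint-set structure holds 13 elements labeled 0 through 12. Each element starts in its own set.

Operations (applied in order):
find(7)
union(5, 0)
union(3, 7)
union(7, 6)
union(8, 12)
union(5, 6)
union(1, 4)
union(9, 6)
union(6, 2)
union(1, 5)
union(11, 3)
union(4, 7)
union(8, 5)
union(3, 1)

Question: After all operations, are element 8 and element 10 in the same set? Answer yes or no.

Step 1: find(7) -> no change; set of 7 is {7}
Step 2: union(5, 0) -> merged; set of 5 now {0, 5}
Step 3: union(3, 7) -> merged; set of 3 now {3, 7}
Step 4: union(7, 6) -> merged; set of 7 now {3, 6, 7}
Step 5: union(8, 12) -> merged; set of 8 now {8, 12}
Step 6: union(5, 6) -> merged; set of 5 now {0, 3, 5, 6, 7}
Step 7: union(1, 4) -> merged; set of 1 now {1, 4}
Step 8: union(9, 6) -> merged; set of 9 now {0, 3, 5, 6, 7, 9}
Step 9: union(6, 2) -> merged; set of 6 now {0, 2, 3, 5, 6, 7, 9}
Step 10: union(1, 5) -> merged; set of 1 now {0, 1, 2, 3, 4, 5, 6, 7, 9}
Step 11: union(11, 3) -> merged; set of 11 now {0, 1, 2, 3, 4, 5, 6, 7, 9, 11}
Step 12: union(4, 7) -> already same set; set of 4 now {0, 1, 2, 3, 4, 5, 6, 7, 9, 11}
Step 13: union(8, 5) -> merged; set of 8 now {0, 1, 2, 3, 4, 5, 6, 7, 8, 9, 11, 12}
Step 14: union(3, 1) -> already same set; set of 3 now {0, 1, 2, 3, 4, 5, 6, 7, 8, 9, 11, 12}
Set of 8: {0, 1, 2, 3, 4, 5, 6, 7, 8, 9, 11, 12}; 10 is not a member.

Answer: no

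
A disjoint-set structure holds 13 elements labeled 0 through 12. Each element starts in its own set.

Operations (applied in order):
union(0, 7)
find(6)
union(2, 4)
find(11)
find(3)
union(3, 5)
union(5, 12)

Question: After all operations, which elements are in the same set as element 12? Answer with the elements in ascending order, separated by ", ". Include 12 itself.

Answer: 3, 5, 12

Derivation:
Step 1: union(0, 7) -> merged; set of 0 now {0, 7}
Step 2: find(6) -> no change; set of 6 is {6}
Step 3: union(2, 4) -> merged; set of 2 now {2, 4}
Step 4: find(11) -> no change; set of 11 is {11}
Step 5: find(3) -> no change; set of 3 is {3}
Step 6: union(3, 5) -> merged; set of 3 now {3, 5}
Step 7: union(5, 12) -> merged; set of 5 now {3, 5, 12}
Component of 12: {3, 5, 12}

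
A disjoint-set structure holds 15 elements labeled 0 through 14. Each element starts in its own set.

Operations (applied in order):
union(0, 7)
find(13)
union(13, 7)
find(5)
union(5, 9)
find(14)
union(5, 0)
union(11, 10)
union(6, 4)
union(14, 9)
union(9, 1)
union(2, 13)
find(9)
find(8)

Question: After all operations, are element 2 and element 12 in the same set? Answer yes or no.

Answer: no

Derivation:
Step 1: union(0, 7) -> merged; set of 0 now {0, 7}
Step 2: find(13) -> no change; set of 13 is {13}
Step 3: union(13, 7) -> merged; set of 13 now {0, 7, 13}
Step 4: find(5) -> no change; set of 5 is {5}
Step 5: union(5, 9) -> merged; set of 5 now {5, 9}
Step 6: find(14) -> no change; set of 14 is {14}
Step 7: union(5, 0) -> merged; set of 5 now {0, 5, 7, 9, 13}
Step 8: union(11, 10) -> merged; set of 11 now {10, 11}
Step 9: union(6, 4) -> merged; set of 6 now {4, 6}
Step 10: union(14, 9) -> merged; set of 14 now {0, 5, 7, 9, 13, 14}
Step 11: union(9, 1) -> merged; set of 9 now {0, 1, 5, 7, 9, 13, 14}
Step 12: union(2, 13) -> merged; set of 2 now {0, 1, 2, 5, 7, 9, 13, 14}
Step 13: find(9) -> no change; set of 9 is {0, 1, 2, 5, 7, 9, 13, 14}
Step 14: find(8) -> no change; set of 8 is {8}
Set of 2: {0, 1, 2, 5, 7, 9, 13, 14}; 12 is not a member.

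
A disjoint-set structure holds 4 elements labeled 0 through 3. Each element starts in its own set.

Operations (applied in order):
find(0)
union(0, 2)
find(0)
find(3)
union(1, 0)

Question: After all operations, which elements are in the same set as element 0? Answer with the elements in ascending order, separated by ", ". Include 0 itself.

Answer: 0, 1, 2

Derivation:
Step 1: find(0) -> no change; set of 0 is {0}
Step 2: union(0, 2) -> merged; set of 0 now {0, 2}
Step 3: find(0) -> no change; set of 0 is {0, 2}
Step 4: find(3) -> no change; set of 3 is {3}
Step 5: union(1, 0) -> merged; set of 1 now {0, 1, 2}
Component of 0: {0, 1, 2}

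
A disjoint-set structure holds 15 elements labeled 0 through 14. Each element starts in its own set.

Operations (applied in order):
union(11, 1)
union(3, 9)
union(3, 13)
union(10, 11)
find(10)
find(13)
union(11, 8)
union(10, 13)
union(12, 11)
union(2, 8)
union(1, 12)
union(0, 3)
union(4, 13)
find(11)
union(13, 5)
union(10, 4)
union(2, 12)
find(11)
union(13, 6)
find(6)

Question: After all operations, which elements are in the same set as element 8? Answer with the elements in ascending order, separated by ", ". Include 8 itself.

Step 1: union(11, 1) -> merged; set of 11 now {1, 11}
Step 2: union(3, 9) -> merged; set of 3 now {3, 9}
Step 3: union(3, 13) -> merged; set of 3 now {3, 9, 13}
Step 4: union(10, 11) -> merged; set of 10 now {1, 10, 11}
Step 5: find(10) -> no change; set of 10 is {1, 10, 11}
Step 6: find(13) -> no change; set of 13 is {3, 9, 13}
Step 7: union(11, 8) -> merged; set of 11 now {1, 8, 10, 11}
Step 8: union(10, 13) -> merged; set of 10 now {1, 3, 8, 9, 10, 11, 13}
Step 9: union(12, 11) -> merged; set of 12 now {1, 3, 8, 9, 10, 11, 12, 13}
Step 10: union(2, 8) -> merged; set of 2 now {1, 2, 3, 8, 9, 10, 11, 12, 13}
Step 11: union(1, 12) -> already same set; set of 1 now {1, 2, 3, 8, 9, 10, 11, 12, 13}
Step 12: union(0, 3) -> merged; set of 0 now {0, 1, 2, 3, 8, 9, 10, 11, 12, 13}
Step 13: union(4, 13) -> merged; set of 4 now {0, 1, 2, 3, 4, 8, 9, 10, 11, 12, 13}
Step 14: find(11) -> no change; set of 11 is {0, 1, 2, 3, 4, 8, 9, 10, 11, 12, 13}
Step 15: union(13, 5) -> merged; set of 13 now {0, 1, 2, 3, 4, 5, 8, 9, 10, 11, 12, 13}
Step 16: union(10, 4) -> already same set; set of 10 now {0, 1, 2, 3, 4, 5, 8, 9, 10, 11, 12, 13}
Step 17: union(2, 12) -> already same set; set of 2 now {0, 1, 2, 3, 4, 5, 8, 9, 10, 11, 12, 13}
Step 18: find(11) -> no change; set of 11 is {0, 1, 2, 3, 4, 5, 8, 9, 10, 11, 12, 13}
Step 19: union(13, 6) -> merged; set of 13 now {0, 1, 2, 3, 4, 5, 6, 8, 9, 10, 11, 12, 13}
Step 20: find(6) -> no change; set of 6 is {0, 1, 2, 3, 4, 5, 6, 8, 9, 10, 11, 12, 13}
Component of 8: {0, 1, 2, 3, 4, 5, 6, 8, 9, 10, 11, 12, 13}

Answer: 0, 1, 2, 3, 4, 5, 6, 8, 9, 10, 11, 12, 13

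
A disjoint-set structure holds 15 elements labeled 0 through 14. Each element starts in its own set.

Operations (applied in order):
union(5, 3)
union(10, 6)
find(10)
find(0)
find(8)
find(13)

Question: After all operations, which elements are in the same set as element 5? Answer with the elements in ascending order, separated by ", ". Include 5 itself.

Answer: 3, 5

Derivation:
Step 1: union(5, 3) -> merged; set of 5 now {3, 5}
Step 2: union(10, 6) -> merged; set of 10 now {6, 10}
Step 3: find(10) -> no change; set of 10 is {6, 10}
Step 4: find(0) -> no change; set of 0 is {0}
Step 5: find(8) -> no change; set of 8 is {8}
Step 6: find(13) -> no change; set of 13 is {13}
Component of 5: {3, 5}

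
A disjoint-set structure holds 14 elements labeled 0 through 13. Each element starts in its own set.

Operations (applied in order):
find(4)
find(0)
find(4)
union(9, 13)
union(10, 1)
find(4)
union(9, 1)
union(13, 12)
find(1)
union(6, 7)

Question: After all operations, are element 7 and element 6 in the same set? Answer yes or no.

Answer: yes

Derivation:
Step 1: find(4) -> no change; set of 4 is {4}
Step 2: find(0) -> no change; set of 0 is {0}
Step 3: find(4) -> no change; set of 4 is {4}
Step 4: union(9, 13) -> merged; set of 9 now {9, 13}
Step 5: union(10, 1) -> merged; set of 10 now {1, 10}
Step 6: find(4) -> no change; set of 4 is {4}
Step 7: union(9, 1) -> merged; set of 9 now {1, 9, 10, 13}
Step 8: union(13, 12) -> merged; set of 13 now {1, 9, 10, 12, 13}
Step 9: find(1) -> no change; set of 1 is {1, 9, 10, 12, 13}
Step 10: union(6, 7) -> merged; set of 6 now {6, 7}
Set of 7: {6, 7}; 6 is a member.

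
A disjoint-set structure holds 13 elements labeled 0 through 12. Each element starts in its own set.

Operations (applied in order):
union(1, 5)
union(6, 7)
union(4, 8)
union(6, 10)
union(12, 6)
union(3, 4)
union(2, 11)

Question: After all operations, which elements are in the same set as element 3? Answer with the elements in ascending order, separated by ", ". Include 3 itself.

Answer: 3, 4, 8

Derivation:
Step 1: union(1, 5) -> merged; set of 1 now {1, 5}
Step 2: union(6, 7) -> merged; set of 6 now {6, 7}
Step 3: union(4, 8) -> merged; set of 4 now {4, 8}
Step 4: union(6, 10) -> merged; set of 6 now {6, 7, 10}
Step 5: union(12, 6) -> merged; set of 12 now {6, 7, 10, 12}
Step 6: union(3, 4) -> merged; set of 3 now {3, 4, 8}
Step 7: union(2, 11) -> merged; set of 2 now {2, 11}
Component of 3: {3, 4, 8}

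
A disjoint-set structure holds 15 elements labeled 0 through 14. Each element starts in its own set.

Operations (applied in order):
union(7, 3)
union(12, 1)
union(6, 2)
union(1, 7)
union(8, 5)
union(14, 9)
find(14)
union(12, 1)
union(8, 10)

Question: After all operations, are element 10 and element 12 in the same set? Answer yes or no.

Answer: no

Derivation:
Step 1: union(7, 3) -> merged; set of 7 now {3, 7}
Step 2: union(12, 1) -> merged; set of 12 now {1, 12}
Step 3: union(6, 2) -> merged; set of 6 now {2, 6}
Step 4: union(1, 7) -> merged; set of 1 now {1, 3, 7, 12}
Step 5: union(8, 5) -> merged; set of 8 now {5, 8}
Step 6: union(14, 9) -> merged; set of 14 now {9, 14}
Step 7: find(14) -> no change; set of 14 is {9, 14}
Step 8: union(12, 1) -> already same set; set of 12 now {1, 3, 7, 12}
Step 9: union(8, 10) -> merged; set of 8 now {5, 8, 10}
Set of 10: {5, 8, 10}; 12 is not a member.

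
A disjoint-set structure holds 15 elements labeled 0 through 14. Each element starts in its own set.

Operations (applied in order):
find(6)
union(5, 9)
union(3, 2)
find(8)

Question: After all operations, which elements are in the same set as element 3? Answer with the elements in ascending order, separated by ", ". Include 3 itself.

Step 1: find(6) -> no change; set of 6 is {6}
Step 2: union(5, 9) -> merged; set of 5 now {5, 9}
Step 3: union(3, 2) -> merged; set of 3 now {2, 3}
Step 4: find(8) -> no change; set of 8 is {8}
Component of 3: {2, 3}

Answer: 2, 3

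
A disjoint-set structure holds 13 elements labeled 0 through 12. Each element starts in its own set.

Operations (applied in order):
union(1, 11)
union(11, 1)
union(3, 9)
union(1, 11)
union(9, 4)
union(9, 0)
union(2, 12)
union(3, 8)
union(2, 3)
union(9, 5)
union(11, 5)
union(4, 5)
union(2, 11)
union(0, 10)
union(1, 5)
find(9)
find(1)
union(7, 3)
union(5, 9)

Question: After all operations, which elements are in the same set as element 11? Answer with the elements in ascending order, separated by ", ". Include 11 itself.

Answer: 0, 1, 2, 3, 4, 5, 7, 8, 9, 10, 11, 12

Derivation:
Step 1: union(1, 11) -> merged; set of 1 now {1, 11}
Step 2: union(11, 1) -> already same set; set of 11 now {1, 11}
Step 3: union(3, 9) -> merged; set of 3 now {3, 9}
Step 4: union(1, 11) -> already same set; set of 1 now {1, 11}
Step 5: union(9, 4) -> merged; set of 9 now {3, 4, 9}
Step 6: union(9, 0) -> merged; set of 9 now {0, 3, 4, 9}
Step 7: union(2, 12) -> merged; set of 2 now {2, 12}
Step 8: union(3, 8) -> merged; set of 3 now {0, 3, 4, 8, 9}
Step 9: union(2, 3) -> merged; set of 2 now {0, 2, 3, 4, 8, 9, 12}
Step 10: union(9, 5) -> merged; set of 9 now {0, 2, 3, 4, 5, 8, 9, 12}
Step 11: union(11, 5) -> merged; set of 11 now {0, 1, 2, 3, 4, 5, 8, 9, 11, 12}
Step 12: union(4, 5) -> already same set; set of 4 now {0, 1, 2, 3, 4, 5, 8, 9, 11, 12}
Step 13: union(2, 11) -> already same set; set of 2 now {0, 1, 2, 3, 4, 5, 8, 9, 11, 12}
Step 14: union(0, 10) -> merged; set of 0 now {0, 1, 2, 3, 4, 5, 8, 9, 10, 11, 12}
Step 15: union(1, 5) -> already same set; set of 1 now {0, 1, 2, 3, 4, 5, 8, 9, 10, 11, 12}
Step 16: find(9) -> no change; set of 9 is {0, 1, 2, 3, 4, 5, 8, 9, 10, 11, 12}
Step 17: find(1) -> no change; set of 1 is {0, 1, 2, 3, 4, 5, 8, 9, 10, 11, 12}
Step 18: union(7, 3) -> merged; set of 7 now {0, 1, 2, 3, 4, 5, 7, 8, 9, 10, 11, 12}
Step 19: union(5, 9) -> already same set; set of 5 now {0, 1, 2, 3, 4, 5, 7, 8, 9, 10, 11, 12}
Component of 11: {0, 1, 2, 3, 4, 5, 7, 8, 9, 10, 11, 12}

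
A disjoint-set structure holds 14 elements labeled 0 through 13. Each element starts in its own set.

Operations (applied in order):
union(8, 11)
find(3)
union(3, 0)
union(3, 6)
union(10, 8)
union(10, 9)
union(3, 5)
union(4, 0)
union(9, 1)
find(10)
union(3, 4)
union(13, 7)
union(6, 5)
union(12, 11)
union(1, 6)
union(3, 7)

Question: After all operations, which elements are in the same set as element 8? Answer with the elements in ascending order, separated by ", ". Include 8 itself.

Answer: 0, 1, 3, 4, 5, 6, 7, 8, 9, 10, 11, 12, 13

Derivation:
Step 1: union(8, 11) -> merged; set of 8 now {8, 11}
Step 2: find(3) -> no change; set of 3 is {3}
Step 3: union(3, 0) -> merged; set of 3 now {0, 3}
Step 4: union(3, 6) -> merged; set of 3 now {0, 3, 6}
Step 5: union(10, 8) -> merged; set of 10 now {8, 10, 11}
Step 6: union(10, 9) -> merged; set of 10 now {8, 9, 10, 11}
Step 7: union(3, 5) -> merged; set of 3 now {0, 3, 5, 6}
Step 8: union(4, 0) -> merged; set of 4 now {0, 3, 4, 5, 6}
Step 9: union(9, 1) -> merged; set of 9 now {1, 8, 9, 10, 11}
Step 10: find(10) -> no change; set of 10 is {1, 8, 9, 10, 11}
Step 11: union(3, 4) -> already same set; set of 3 now {0, 3, 4, 5, 6}
Step 12: union(13, 7) -> merged; set of 13 now {7, 13}
Step 13: union(6, 5) -> already same set; set of 6 now {0, 3, 4, 5, 6}
Step 14: union(12, 11) -> merged; set of 12 now {1, 8, 9, 10, 11, 12}
Step 15: union(1, 6) -> merged; set of 1 now {0, 1, 3, 4, 5, 6, 8, 9, 10, 11, 12}
Step 16: union(3, 7) -> merged; set of 3 now {0, 1, 3, 4, 5, 6, 7, 8, 9, 10, 11, 12, 13}
Component of 8: {0, 1, 3, 4, 5, 6, 7, 8, 9, 10, 11, 12, 13}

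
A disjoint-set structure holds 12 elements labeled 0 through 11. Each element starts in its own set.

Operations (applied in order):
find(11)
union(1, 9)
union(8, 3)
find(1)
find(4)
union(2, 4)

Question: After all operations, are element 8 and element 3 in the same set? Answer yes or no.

Answer: yes

Derivation:
Step 1: find(11) -> no change; set of 11 is {11}
Step 2: union(1, 9) -> merged; set of 1 now {1, 9}
Step 3: union(8, 3) -> merged; set of 8 now {3, 8}
Step 4: find(1) -> no change; set of 1 is {1, 9}
Step 5: find(4) -> no change; set of 4 is {4}
Step 6: union(2, 4) -> merged; set of 2 now {2, 4}
Set of 8: {3, 8}; 3 is a member.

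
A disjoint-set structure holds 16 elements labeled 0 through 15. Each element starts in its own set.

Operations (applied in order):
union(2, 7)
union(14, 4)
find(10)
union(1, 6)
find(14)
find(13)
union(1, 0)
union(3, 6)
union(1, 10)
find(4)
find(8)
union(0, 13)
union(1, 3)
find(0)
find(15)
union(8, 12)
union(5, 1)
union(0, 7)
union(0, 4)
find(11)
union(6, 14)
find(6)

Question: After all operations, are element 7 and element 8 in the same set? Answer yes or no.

Step 1: union(2, 7) -> merged; set of 2 now {2, 7}
Step 2: union(14, 4) -> merged; set of 14 now {4, 14}
Step 3: find(10) -> no change; set of 10 is {10}
Step 4: union(1, 6) -> merged; set of 1 now {1, 6}
Step 5: find(14) -> no change; set of 14 is {4, 14}
Step 6: find(13) -> no change; set of 13 is {13}
Step 7: union(1, 0) -> merged; set of 1 now {0, 1, 6}
Step 8: union(3, 6) -> merged; set of 3 now {0, 1, 3, 6}
Step 9: union(1, 10) -> merged; set of 1 now {0, 1, 3, 6, 10}
Step 10: find(4) -> no change; set of 4 is {4, 14}
Step 11: find(8) -> no change; set of 8 is {8}
Step 12: union(0, 13) -> merged; set of 0 now {0, 1, 3, 6, 10, 13}
Step 13: union(1, 3) -> already same set; set of 1 now {0, 1, 3, 6, 10, 13}
Step 14: find(0) -> no change; set of 0 is {0, 1, 3, 6, 10, 13}
Step 15: find(15) -> no change; set of 15 is {15}
Step 16: union(8, 12) -> merged; set of 8 now {8, 12}
Step 17: union(5, 1) -> merged; set of 5 now {0, 1, 3, 5, 6, 10, 13}
Step 18: union(0, 7) -> merged; set of 0 now {0, 1, 2, 3, 5, 6, 7, 10, 13}
Step 19: union(0, 4) -> merged; set of 0 now {0, 1, 2, 3, 4, 5, 6, 7, 10, 13, 14}
Step 20: find(11) -> no change; set of 11 is {11}
Step 21: union(6, 14) -> already same set; set of 6 now {0, 1, 2, 3, 4, 5, 6, 7, 10, 13, 14}
Step 22: find(6) -> no change; set of 6 is {0, 1, 2, 3, 4, 5, 6, 7, 10, 13, 14}
Set of 7: {0, 1, 2, 3, 4, 5, 6, 7, 10, 13, 14}; 8 is not a member.

Answer: no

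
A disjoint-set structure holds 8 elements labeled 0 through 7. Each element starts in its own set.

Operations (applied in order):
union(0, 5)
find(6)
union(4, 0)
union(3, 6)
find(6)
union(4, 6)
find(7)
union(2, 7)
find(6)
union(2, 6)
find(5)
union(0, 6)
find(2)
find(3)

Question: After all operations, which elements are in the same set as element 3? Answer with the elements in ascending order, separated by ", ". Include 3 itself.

Step 1: union(0, 5) -> merged; set of 0 now {0, 5}
Step 2: find(6) -> no change; set of 6 is {6}
Step 3: union(4, 0) -> merged; set of 4 now {0, 4, 5}
Step 4: union(3, 6) -> merged; set of 3 now {3, 6}
Step 5: find(6) -> no change; set of 6 is {3, 6}
Step 6: union(4, 6) -> merged; set of 4 now {0, 3, 4, 5, 6}
Step 7: find(7) -> no change; set of 7 is {7}
Step 8: union(2, 7) -> merged; set of 2 now {2, 7}
Step 9: find(6) -> no change; set of 6 is {0, 3, 4, 5, 6}
Step 10: union(2, 6) -> merged; set of 2 now {0, 2, 3, 4, 5, 6, 7}
Step 11: find(5) -> no change; set of 5 is {0, 2, 3, 4, 5, 6, 7}
Step 12: union(0, 6) -> already same set; set of 0 now {0, 2, 3, 4, 5, 6, 7}
Step 13: find(2) -> no change; set of 2 is {0, 2, 3, 4, 5, 6, 7}
Step 14: find(3) -> no change; set of 3 is {0, 2, 3, 4, 5, 6, 7}
Component of 3: {0, 2, 3, 4, 5, 6, 7}

Answer: 0, 2, 3, 4, 5, 6, 7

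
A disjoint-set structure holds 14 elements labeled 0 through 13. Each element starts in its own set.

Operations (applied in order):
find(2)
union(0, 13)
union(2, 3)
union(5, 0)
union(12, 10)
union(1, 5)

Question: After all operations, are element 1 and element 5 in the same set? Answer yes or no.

Step 1: find(2) -> no change; set of 2 is {2}
Step 2: union(0, 13) -> merged; set of 0 now {0, 13}
Step 3: union(2, 3) -> merged; set of 2 now {2, 3}
Step 4: union(5, 0) -> merged; set of 5 now {0, 5, 13}
Step 5: union(12, 10) -> merged; set of 12 now {10, 12}
Step 6: union(1, 5) -> merged; set of 1 now {0, 1, 5, 13}
Set of 1: {0, 1, 5, 13}; 5 is a member.

Answer: yes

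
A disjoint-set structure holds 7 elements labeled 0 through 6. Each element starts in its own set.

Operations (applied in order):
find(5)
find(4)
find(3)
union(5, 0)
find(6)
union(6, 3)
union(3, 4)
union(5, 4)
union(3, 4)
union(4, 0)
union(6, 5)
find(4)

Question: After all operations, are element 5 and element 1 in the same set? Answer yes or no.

Answer: no

Derivation:
Step 1: find(5) -> no change; set of 5 is {5}
Step 2: find(4) -> no change; set of 4 is {4}
Step 3: find(3) -> no change; set of 3 is {3}
Step 4: union(5, 0) -> merged; set of 5 now {0, 5}
Step 5: find(6) -> no change; set of 6 is {6}
Step 6: union(6, 3) -> merged; set of 6 now {3, 6}
Step 7: union(3, 4) -> merged; set of 3 now {3, 4, 6}
Step 8: union(5, 4) -> merged; set of 5 now {0, 3, 4, 5, 6}
Step 9: union(3, 4) -> already same set; set of 3 now {0, 3, 4, 5, 6}
Step 10: union(4, 0) -> already same set; set of 4 now {0, 3, 4, 5, 6}
Step 11: union(6, 5) -> already same set; set of 6 now {0, 3, 4, 5, 6}
Step 12: find(4) -> no change; set of 4 is {0, 3, 4, 5, 6}
Set of 5: {0, 3, 4, 5, 6}; 1 is not a member.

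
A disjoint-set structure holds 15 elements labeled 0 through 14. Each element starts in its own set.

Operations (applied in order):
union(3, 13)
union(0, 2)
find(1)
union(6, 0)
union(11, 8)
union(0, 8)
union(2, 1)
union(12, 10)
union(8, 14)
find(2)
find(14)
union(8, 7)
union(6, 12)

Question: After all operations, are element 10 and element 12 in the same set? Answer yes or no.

Answer: yes

Derivation:
Step 1: union(3, 13) -> merged; set of 3 now {3, 13}
Step 2: union(0, 2) -> merged; set of 0 now {0, 2}
Step 3: find(1) -> no change; set of 1 is {1}
Step 4: union(6, 0) -> merged; set of 6 now {0, 2, 6}
Step 5: union(11, 8) -> merged; set of 11 now {8, 11}
Step 6: union(0, 8) -> merged; set of 0 now {0, 2, 6, 8, 11}
Step 7: union(2, 1) -> merged; set of 2 now {0, 1, 2, 6, 8, 11}
Step 8: union(12, 10) -> merged; set of 12 now {10, 12}
Step 9: union(8, 14) -> merged; set of 8 now {0, 1, 2, 6, 8, 11, 14}
Step 10: find(2) -> no change; set of 2 is {0, 1, 2, 6, 8, 11, 14}
Step 11: find(14) -> no change; set of 14 is {0, 1, 2, 6, 8, 11, 14}
Step 12: union(8, 7) -> merged; set of 8 now {0, 1, 2, 6, 7, 8, 11, 14}
Step 13: union(6, 12) -> merged; set of 6 now {0, 1, 2, 6, 7, 8, 10, 11, 12, 14}
Set of 10: {0, 1, 2, 6, 7, 8, 10, 11, 12, 14}; 12 is a member.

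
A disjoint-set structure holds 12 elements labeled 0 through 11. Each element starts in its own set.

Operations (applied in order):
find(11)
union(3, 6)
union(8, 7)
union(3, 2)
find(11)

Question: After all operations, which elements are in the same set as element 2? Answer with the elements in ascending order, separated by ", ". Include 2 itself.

Step 1: find(11) -> no change; set of 11 is {11}
Step 2: union(3, 6) -> merged; set of 3 now {3, 6}
Step 3: union(8, 7) -> merged; set of 8 now {7, 8}
Step 4: union(3, 2) -> merged; set of 3 now {2, 3, 6}
Step 5: find(11) -> no change; set of 11 is {11}
Component of 2: {2, 3, 6}

Answer: 2, 3, 6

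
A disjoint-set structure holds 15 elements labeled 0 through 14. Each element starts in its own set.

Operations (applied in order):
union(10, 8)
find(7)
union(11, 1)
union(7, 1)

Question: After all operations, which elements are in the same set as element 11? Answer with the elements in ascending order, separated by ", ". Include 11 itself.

Step 1: union(10, 8) -> merged; set of 10 now {8, 10}
Step 2: find(7) -> no change; set of 7 is {7}
Step 3: union(11, 1) -> merged; set of 11 now {1, 11}
Step 4: union(7, 1) -> merged; set of 7 now {1, 7, 11}
Component of 11: {1, 7, 11}

Answer: 1, 7, 11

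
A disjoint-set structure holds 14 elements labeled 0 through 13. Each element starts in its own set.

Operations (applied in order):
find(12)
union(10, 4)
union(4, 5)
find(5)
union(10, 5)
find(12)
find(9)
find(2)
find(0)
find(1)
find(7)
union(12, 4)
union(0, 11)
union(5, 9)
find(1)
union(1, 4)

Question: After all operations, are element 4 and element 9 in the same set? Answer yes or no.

Step 1: find(12) -> no change; set of 12 is {12}
Step 2: union(10, 4) -> merged; set of 10 now {4, 10}
Step 3: union(4, 5) -> merged; set of 4 now {4, 5, 10}
Step 4: find(5) -> no change; set of 5 is {4, 5, 10}
Step 5: union(10, 5) -> already same set; set of 10 now {4, 5, 10}
Step 6: find(12) -> no change; set of 12 is {12}
Step 7: find(9) -> no change; set of 9 is {9}
Step 8: find(2) -> no change; set of 2 is {2}
Step 9: find(0) -> no change; set of 0 is {0}
Step 10: find(1) -> no change; set of 1 is {1}
Step 11: find(7) -> no change; set of 7 is {7}
Step 12: union(12, 4) -> merged; set of 12 now {4, 5, 10, 12}
Step 13: union(0, 11) -> merged; set of 0 now {0, 11}
Step 14: union(5, 9) -> merged; set of 5 now {4, 5, 9, 10, 12}
Step 15: find(1) -> no change; set of 1 is {1}
Step 16: union(1, 4) -> merged; set of 1 now {1, 4, 5, 9, 10, 12}
Set of 4: {1, 4, 5, 9, 10, 12}; 9 is a member.

Answer: yes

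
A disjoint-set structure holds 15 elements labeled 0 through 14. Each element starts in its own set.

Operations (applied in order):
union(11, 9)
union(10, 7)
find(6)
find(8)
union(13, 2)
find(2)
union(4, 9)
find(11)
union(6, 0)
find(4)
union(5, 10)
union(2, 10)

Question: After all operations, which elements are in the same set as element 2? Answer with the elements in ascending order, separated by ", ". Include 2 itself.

Answer: 2, 5, 7, 10, 13

Derivation:
Step 1: union(11, 9) -> merged; set of 11 now {9, 11}
Step 2: union(10, 7) -> merged; set of 10 now {7, 10}
Step 3: find(6) -> no change; set of 6 is {6}
Step 4: find(8) -> no change; set of 8 is {8}
Step 5: union(13, 2) -> merged; set of 13 now {2, 13}
Step 6: find(2) -> no change; set of 2 is {2, 13}
Step 7: union(4, 9) -> merged; set of 4 now {4, 9, 11}
Step 8: find(11) -> no change; set of 11 is {4, 9, 11}
Step 9: union(6, 0) -> merged; set of 6 now {0, 6}
Step 10: find(4) -> no change; set of 4 is {4, 9, 11}
Step 11: union(5, 10) -> merged; set of 5 now {5, 7, 10}
Step 12: union(2, 10) -> merged; set of 2 now {2, 5, 7, 10, 13}
Component of 2: {2, 5, 7, 10, 13}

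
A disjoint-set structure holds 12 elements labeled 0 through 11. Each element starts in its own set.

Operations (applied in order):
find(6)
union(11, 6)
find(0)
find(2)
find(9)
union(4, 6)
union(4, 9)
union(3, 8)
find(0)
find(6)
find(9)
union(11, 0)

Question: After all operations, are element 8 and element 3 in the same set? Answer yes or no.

Step 1: find(6) -> no change; set of 6 is {6}
Step 2: union(11, 6) -> merged; set of 11 now {6, 11}
Step 3: find(0) -> no change; set of 0 is {0}
Step 4: find(2) -> no change; set of 2 is {2}
Step 5: find(9) -> no change; set of 9 is {9}
Step 6: union(4, 6) -> merged; set of 4 now {4, 6, 11}
Step 7: union(4, 9) -> merged; set of 4 now {4, 6, 9, 11}
Step 8: union(3, 8) -> merged; set of 3 now {3, 8}
Step 9: find(0) -> no change; set of 0 is {0}
Step 10: find(6) -> no change; set of 6 is {4, 6, 9, 11}
Step 11: find(9) -> no change; set of 9 is {4, 6, 9, 11}
Step 12: union(11, 0) -> merged; set of 11 now {0, 4, 6, 9, 11}
Set of 8: {3, 8}; 3 is a member.

Answer: yes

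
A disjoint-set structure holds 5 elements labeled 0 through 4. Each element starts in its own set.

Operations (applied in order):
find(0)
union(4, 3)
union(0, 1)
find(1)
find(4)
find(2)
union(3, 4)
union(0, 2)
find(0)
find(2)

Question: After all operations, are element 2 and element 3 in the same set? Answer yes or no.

Step 1: find(0) -> no change; set of 0 is {0}
Step 2: union(4, 3) -> merged; set of 4 now {3, 4}
Step 3: union(0, 1) -> merged; set of 0 now {0, 1}
Step 4: find(1) -> no change; set of 1 is {0, 1}
Step 5: find(4) -> no change; set of 4 is {3, 4}
Step 6: find(2) -> no change; set of 2 is {2}
Step 7: union(3, 4) -> already same set; set of 3 now {3, 4}
Step 8: union(0, 2) -> merged; set of 0 now {0, 1, 2}
Step 9: find(0) -> no change; set of 0 is {0, 1, 2}
Step 10: find(2) -> no change; set of 2 is {0, 1, 2}
Set of 2: {0, 1, 2}; 3 is not a member.

Answer: no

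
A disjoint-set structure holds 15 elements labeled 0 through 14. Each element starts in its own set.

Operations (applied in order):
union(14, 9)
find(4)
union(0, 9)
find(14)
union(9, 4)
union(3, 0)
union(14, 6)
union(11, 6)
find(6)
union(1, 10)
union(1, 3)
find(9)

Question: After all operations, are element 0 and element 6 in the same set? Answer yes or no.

Step 1: union(14, 9) -> merged; set of 14 now {9, 14}
Step 2: find(4) -> no change; set of 4 is {4}
Step 3: union(0, 9) -> merged; set of 0 now {0, 9, 14}
Step 4: find(14) -> no change; set of 14 is {0, 9, 14}
Step 5: union(9, 4) -> merged; set of 9 now {0, 4, 9, 14}
Step 6: union(3, 0) -> merged; set of 3 now {0, 3, 4, 9, 14}
Step 7: union(14, 6) -> merged; set of 14 now {0, 3, 4, 6, 9, 14}
Step 8: union(11, 6) -> merged; set of 11 now {0, 3, 4, 6, 9, 11, 14}
Step 9: find(6) -> no change; set of 6 is {0, 3, 4, 6, 9, 11, 14}
Step 10: union(1, 10) -> merged; set of 1 now {1, 10}
Step 11: union(1, 3) -> merged; set of 1 now {0, 1, 3, 4, 6, 9, 10, 11, 14}
Step 12: find(9) -> no change; set of 9 is {0, 1, 3, 4, 6, 9, 10, 11, 14}
Set of 0: {0, 1, 3, 4, 6, 9, 10, 11, 14}; 6 is a member.

Answer: yes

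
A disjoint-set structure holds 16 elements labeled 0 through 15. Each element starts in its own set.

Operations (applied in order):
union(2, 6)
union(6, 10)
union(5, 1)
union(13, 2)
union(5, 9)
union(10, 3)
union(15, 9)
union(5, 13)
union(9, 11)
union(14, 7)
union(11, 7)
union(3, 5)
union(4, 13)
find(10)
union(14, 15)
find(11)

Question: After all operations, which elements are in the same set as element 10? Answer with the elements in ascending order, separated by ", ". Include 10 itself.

Step 1: union(2, 6) -> merged; set of 2 now {2, 6}
Step 2: union(6, 10) -> merged; set of 6 now {2, 6, 10}
Step 3: union(5, 1) -> merged; set of 5 now {1, 5}
Step 4: union(13, 2) -> merged; set of 13 now {2, 6, 10, 13}
Step 5: union(5, 9) -> merged; set of 5 now {1, 5, 9}
Step 6: union(10, 3) -> merged; set of 10 now {2, 3, 6, 10, 13}
Step 7: union(15, 9) -> merged; set of 15 now {1, 5, 9, 15}
Step 8: union(5, 13) -> merged; set of 5 now {1, 2, 3, 5, 6, 9, 10, 13, 15}
Step 9: union(9, 11) -> merged; set of 9 now {1, 2, 3, 5, 6, 9, 10, 11, 13, 15}
Step 10: union(14, 7) -> merged; set of 14 now {7, 14}
Step 11: union(11, 7) -> merged; set of 11 now {1, 2, 3, 5, 6, 7, 9, 10, 11, 13, 14, 15}
Step 12: union(3, 5) -> already same set; set of 3 now {1, 2, 3, 5, 6, 7, 9, 10, 11, 13, 14, 15}
Step 13: union(4, 13) -> merged; set of 4 now {1, 2, 3, 4, 5, 6, 7, 9, 10, 11, 13, 14, 15}
Step 14: find(10) -> no change; set of 10 is {1, 2, 3, 4, 5, 6, 7, 9, 10, 11, 13, 14, 15}
Step 15: union(14, 15) -> already same set; set of 14 now {1, 2, 3, 4, 5, 6, 7, 9, 10, 11, 13, 14, 15}
Step 16: find(11) -> no change; set of 11 is {1, 2, 3, 4, 5, 6, 7, 9, 10, 11, 13, 14, 15}
Component of 10: {1, 2, 3, 4, 5, 6, 7, 9, 10, 11, 13, 14, 15}

Answer: 1, 2, 3, 4, 5, 6, 7, 9, 10, 11, 13, 14, 15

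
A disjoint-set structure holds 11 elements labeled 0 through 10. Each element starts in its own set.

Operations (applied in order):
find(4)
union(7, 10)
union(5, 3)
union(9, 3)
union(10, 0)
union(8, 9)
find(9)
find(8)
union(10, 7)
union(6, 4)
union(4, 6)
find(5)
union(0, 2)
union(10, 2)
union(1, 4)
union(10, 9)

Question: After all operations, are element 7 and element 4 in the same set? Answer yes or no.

Step 1: find(4) -> no change; set of 4 is {4}
Step 2: union(7, 10) -> merged; set of 7 now {7, 10}
Step 3: union(5, 3) -> merged; set of 5 now {3, 5}
Step 4: union(9, 3) -> merged; set of 9 now {3, 5, 9}
Step 5: union(10, 0) -> merged; set of 10 now {0, 7, 10}
Step 6: union(8, 9) -> merged; set of 8 now {3, 5, 8, 9}
Step 7: find(9) -> no change; set of 9 is {3, 5, 8, 9}
Step 8: find(8) -> no change; set of 8 is {3, 5, 8, 9}
Step 9: union(10, 7) -> already same set; set of 10 now {0, 7, 10}
Step 10: union(6, 4) -> merged; set of 6 now {4, 6}
Step 11: union(4, 6) -> already same set; set of 4 now {4, 6}
Step 12: find(5) -> no change; set of 5 is {3, 5, 8, 9}
Step 13: union(0, 2) -> merged; set of 0 now {0, 2, 7, 10}
Step 14: union(10, 2) -> already same set; set of 10 now {0, 2, 7, 10}
Step 15: union(1, 4) -> merged; set of 1 now {1, 4, 6}
Step 16: union(10, 9) -> merged; set of 10 now {0, 2, 3, 5, 7, 8, 9, 10}
Set of 7: {0, 2, 3, 5, 7, 8, 9, 10}; 4 is not a member.

Answer: no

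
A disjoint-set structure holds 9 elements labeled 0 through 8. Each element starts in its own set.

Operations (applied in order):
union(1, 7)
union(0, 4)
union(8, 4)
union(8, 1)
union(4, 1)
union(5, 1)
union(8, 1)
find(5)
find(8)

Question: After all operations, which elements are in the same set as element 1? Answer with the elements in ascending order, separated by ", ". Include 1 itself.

Step 1: union(1, 7) -> merged; set of 1 now {1, 7}
Step 2: union(0, 4) -> merged; set of 0 now {0, 4}
Step 3: union(8, 4) -> merged; set of 8 now {0, 4, 8}
Step 4: union(8, 1) -> merged; set of 8 now {0, 1, 4, 7, 8}
Step 5: union(4, 1) -> already same set; set of 4 now {0, 1, 4, 7, 8}
Step 6: union(5, 1) -> merged; set of 5 now {0, 1, 4, 5, 7, 8}
Step 7: union(8, 1) -> already same set; set of 8 now {0, 1, 4, 5, 7, 8}
Step 8: find(5) -> no change; set of 5 is {0, 1, 4, 5, 7, 8}
Step 9: find(8) -> no change; set of 8 is {0, 1, 4, 5, 7, 8}
Component of 1: {0, 1, 4, 5, 7, 8}

Answer: 0, 1, 4, 5, 7, 8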